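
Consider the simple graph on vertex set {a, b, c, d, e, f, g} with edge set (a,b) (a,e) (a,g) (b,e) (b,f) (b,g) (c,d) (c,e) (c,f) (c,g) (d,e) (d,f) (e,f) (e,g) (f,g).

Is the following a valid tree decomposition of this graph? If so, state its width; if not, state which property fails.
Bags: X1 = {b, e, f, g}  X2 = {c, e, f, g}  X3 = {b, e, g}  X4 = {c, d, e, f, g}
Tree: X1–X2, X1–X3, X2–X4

A tree decomposition must satisfy three properties: every vertex lies in some bag; for every edge, both endpoints lie together in some bag; and for every vertex, the bags containing it form a connected subtree. Here vertex a appears in no bag, so the decomposition is invalid.

No — vertex a appears in no bag.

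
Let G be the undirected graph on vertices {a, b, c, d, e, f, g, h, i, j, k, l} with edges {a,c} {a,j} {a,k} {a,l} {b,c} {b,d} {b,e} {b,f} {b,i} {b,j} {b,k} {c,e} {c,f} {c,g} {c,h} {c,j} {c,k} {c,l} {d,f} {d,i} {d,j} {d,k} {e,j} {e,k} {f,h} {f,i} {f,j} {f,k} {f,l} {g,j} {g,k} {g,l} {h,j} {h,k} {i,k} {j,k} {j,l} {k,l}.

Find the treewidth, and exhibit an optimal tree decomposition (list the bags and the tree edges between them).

Each bag holds 5 vertices, so the decomposition has width 4, which upper-bounds the treewidth. On the other hand G contains the 5-clique {b, d, f, j, k}. A clique must lie in a single bag of any decomposition, so no decomposition can have width below 4. Combining the bounds, tw(G) = 4.

Treewidth 4.
One such decomposition:
Bags: B1 = {a, c, j, k, l}  B2 = {c, f, j, k, l}  B3 = {b, c, f, j, k}  B4 = {c, g, j, k, l}  B5 = {c, f, h, j, k}  B6 = {b, d, f, j, k}  B7 = {b, d, f, i, k}  B8 = {b, c, e, j, k}
Tree: B1–B2, B2–B3, B1–B4, B2–B5, B3–B6, B6–B7, B3–B8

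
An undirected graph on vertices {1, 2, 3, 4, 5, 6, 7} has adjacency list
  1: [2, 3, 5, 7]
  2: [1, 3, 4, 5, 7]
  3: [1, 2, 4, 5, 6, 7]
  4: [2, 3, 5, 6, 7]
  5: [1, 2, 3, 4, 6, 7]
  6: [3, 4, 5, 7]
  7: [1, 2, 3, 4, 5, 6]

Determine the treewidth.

4

A width-4 tree decomposition is:
Bags: B1 = {1, 2, 3, 5, 7}  B2 = {2, 3, 4, 5, 7}  B3 = {3, 4, 5, 6, 7}
Tree: B1–B2, B2–B3
Each bag holds 5 vertices, so the decomposition has width 4, which upper-bounds the treewidth. Conversely, {1, 2, 3, 5, 7} is a clique of size 5, and the vertices of any clique must share a bag in every tree decomposition; so some bag has ≥ 5 vertices and tw(G) ≥ 4. Combining the bounds, tw(G) = 4.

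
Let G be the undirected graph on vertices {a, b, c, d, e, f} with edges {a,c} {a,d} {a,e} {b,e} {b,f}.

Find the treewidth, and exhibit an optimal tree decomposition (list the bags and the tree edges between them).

Treewidth 1.
Bags: B1 = {a, e}  B2 = {a, c}  B3 = {b, e}  B4 = {b, f}  B5 = {a, d}
Tree: B1–B2, B1–B3, B3–B4, B1–B5

Every bag has size at most 2, so the width is 2 − 1 = 1 and tw(G) ≤ 1. G has an edge, so its treewidth is at least 1. The upper and lower bounds meet at 1, so that is the treewidth.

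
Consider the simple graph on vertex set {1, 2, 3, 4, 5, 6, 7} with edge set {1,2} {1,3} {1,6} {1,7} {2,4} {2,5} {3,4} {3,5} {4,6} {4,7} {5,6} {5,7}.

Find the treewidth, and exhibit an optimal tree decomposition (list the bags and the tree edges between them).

Treewidth 3.
One optimal decomposition is:
Bags: B1 = {1, 4, 5, 6}  B2 = {1, 3, 4, 5}  B3 = {1, 4, 5, 7}  B4 = {1, 2, 4, 5}
Tree: B1–B2, B2–B3, B3–B4

Every bag has size at most 4, so the width is 4 − 1 = 3 and tw(G) ≤ 3. For the lower bound: the 4 vertex sets {5,6}, {1,3}, {4}, {7} are disjoint, each induces a connected subgraph, and every pair is joined by at least one edge of G. Contracting each set to a single vertex therefore yields K_{4} as a minor, and since treewidth is minor-monotone, tw(G) ≥ tw(K_{4}) = 3. The upper and lower bounds meet at 3, so that is the treewidth.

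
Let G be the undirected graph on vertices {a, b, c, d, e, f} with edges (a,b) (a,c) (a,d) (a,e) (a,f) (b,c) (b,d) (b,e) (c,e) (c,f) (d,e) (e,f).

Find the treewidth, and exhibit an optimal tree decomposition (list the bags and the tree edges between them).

Each bag holds 4 vertices, so the decomposition has width 3, which upper-bounds the treewidth. For the lower bound, the 4 vertices {a, b, d, e} are pairwise adjacent, and any tree decomposition puts a clique entirely inside one bag — forcing width ≥ 3. Combining the bounds, tw(G) = 3.

Treewidth 3.
Bags: B1 = {a, b, c, e}  B2 = {a, c, e, f}  B3 = {a, b, d, e}
Tree: B1–B2, B1–B3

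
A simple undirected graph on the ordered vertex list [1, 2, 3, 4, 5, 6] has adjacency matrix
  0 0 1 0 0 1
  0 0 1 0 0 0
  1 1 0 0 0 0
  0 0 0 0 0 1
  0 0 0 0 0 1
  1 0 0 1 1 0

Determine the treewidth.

1

A width-1 tree decomposition is:
Bags: B1 = {4, 6}  B2 = {5, 6}  B3 = {1, 6}  B4 = {1, 3}  B5 = {2, 3}
Tree: B1–B2, B2–B3, B3–B4, B4–B5
Every bag has size at most 2, so the width is 2 − 1 = 1 and tw(G) ≤ 1. G has an edge, so its treewidth is at least 1. The upper and lower bounds meet at 1, so that is the treewidth.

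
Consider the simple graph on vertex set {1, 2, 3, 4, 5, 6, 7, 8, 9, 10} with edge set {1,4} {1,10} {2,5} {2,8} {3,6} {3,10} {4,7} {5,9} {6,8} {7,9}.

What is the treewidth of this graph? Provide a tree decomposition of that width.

Every bag has size at most 3, so the width is 3 − 1 = 2 and tw(G) ≤ 2. Since 7–4–1–10–3–6–8–2–5–9–7 is a cycle in G, G is not acyclic. Forests are exactly the graphs of treewidth ≤ 1, so tw(G) ≥ 2. Therefore the treewidth is 2.

Treewidth 2.
One such decomposition:
Bags: B1 = {1, 4, 7}  B2 = {1, 7, 10}  B3 = {3, 7, 10}  B4 = {3, 6, 7}  B5 = {6, 7, 8}  B6 = {2, 7, 8}  B7 = {2, 5, 7}  B8 = {5, 7, 9}
Tree: B1–B2, B2–B3, B3–B4, B4–B5, B5–B6, B6–B7, B7–B8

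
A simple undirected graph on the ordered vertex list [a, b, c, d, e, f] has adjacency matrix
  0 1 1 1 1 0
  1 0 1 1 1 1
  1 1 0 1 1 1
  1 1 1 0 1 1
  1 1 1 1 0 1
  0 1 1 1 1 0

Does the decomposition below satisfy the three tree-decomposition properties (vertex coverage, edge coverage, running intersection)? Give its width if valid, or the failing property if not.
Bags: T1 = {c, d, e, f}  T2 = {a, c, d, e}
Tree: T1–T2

A tree decomposition must satisfy three properties: every vertex lies in some bag; for every edge, both endpoints lie together in some bag; and for every vertex, the bags containing it form a connected subtree. Here vertex b appears in no bag, so the decomposition is invalid.

No — vertex b appears in no bag.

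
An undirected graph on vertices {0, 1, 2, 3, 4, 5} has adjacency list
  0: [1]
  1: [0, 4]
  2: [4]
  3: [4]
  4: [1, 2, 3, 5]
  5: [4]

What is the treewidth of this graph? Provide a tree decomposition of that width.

Every bag has size at most 2, so the width is 2 − 1 = 1 and tw(G) ≤ 1. Any graph with an edge has treewidth ≥ 1, and G has the edge 1–0. Therefore the treewidth is 1.

Treewidth 1.
One optimal decomposition is:
Bags: B1 = {0, 1}  B2 = {1, 4}  B3 = {4, 5}  B4 = {2, 4}  B5 = {3, 4}
Tree: B1–B2, B2–B3, B2–B4, B2–B5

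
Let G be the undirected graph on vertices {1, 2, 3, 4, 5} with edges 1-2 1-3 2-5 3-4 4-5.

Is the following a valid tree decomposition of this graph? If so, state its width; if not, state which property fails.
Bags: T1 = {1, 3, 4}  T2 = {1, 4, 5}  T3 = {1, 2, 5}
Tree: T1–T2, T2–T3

Yes; width 2.

Vertex coverage: the bags together contain {1, 2, 3, 4, 5}, the full vertex set. Edge coverage: each edge of G has both endpoints in at least one bag. Running intersection: for every vertex, the bags containing it form a connected subtree. All three properties hold, so this is a valid tree decomposition of width max|bag| − 1 = 2, and hence tw(G) ≤ 2.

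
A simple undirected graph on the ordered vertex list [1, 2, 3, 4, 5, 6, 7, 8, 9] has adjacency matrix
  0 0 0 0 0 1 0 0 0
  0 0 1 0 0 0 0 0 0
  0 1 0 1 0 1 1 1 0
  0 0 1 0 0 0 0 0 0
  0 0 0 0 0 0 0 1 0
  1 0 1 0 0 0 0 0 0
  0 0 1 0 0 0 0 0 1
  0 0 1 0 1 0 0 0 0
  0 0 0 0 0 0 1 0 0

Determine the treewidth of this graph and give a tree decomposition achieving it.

Treewidth 1.
One optimal decomposition is:
Bags: B1 = {3, 7}  B2 = {2, 3}  B3 = {7, 9}  B4 = {3, 8}  B5 = {3, 6}  B6 = {1, 6}  B7 = {3, 4}  B8 = {5, 8}
Tree: B1–B2, B1–B3, B2–B4, B4–B5, B5–B6, B4–B7, B4–B8

Each bag holds 2 vertices, so the decomposition has width 1, which upper-bounds the treewidth. Since G has at least one edge (e.g. 3–7), it is not an edgeless graph, so tw(G) ≥ 1. Hence tw(G) = 1 exactly.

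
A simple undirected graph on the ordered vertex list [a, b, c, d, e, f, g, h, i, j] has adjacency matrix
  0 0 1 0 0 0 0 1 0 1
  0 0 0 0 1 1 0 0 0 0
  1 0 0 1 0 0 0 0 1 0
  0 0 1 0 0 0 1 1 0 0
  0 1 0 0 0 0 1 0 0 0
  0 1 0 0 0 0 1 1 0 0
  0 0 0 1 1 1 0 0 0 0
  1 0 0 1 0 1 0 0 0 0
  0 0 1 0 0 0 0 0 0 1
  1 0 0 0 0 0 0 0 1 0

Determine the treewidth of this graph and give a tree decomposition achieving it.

Treewidth 2.
One such decomposition:
Bags: B1 = {b, e, g}  B2 = {b, f, g}  B3 = {d, f, g}  B4 = {d, f, h}  B5 = {c, d, h}  B6 = {a, c, h}  B7 = {a, c, i}  B8 = {a, i, j}
Tree: B1–B2, B2–B3, B3–B4, B4–B5, B5–B6, B6–B7, B7–B8

Each bag holds 3 vertices, so the decomposition has width 2, which upper-bounds the treewidth. Since e–b–f–g–e is a cycle in G, G is not acyclic. Forests are exactly the graphs of treewidth ≤ 1, so tw(G) ≥ 2. The upper and lower bounds meet at 2, so that is the treewidth.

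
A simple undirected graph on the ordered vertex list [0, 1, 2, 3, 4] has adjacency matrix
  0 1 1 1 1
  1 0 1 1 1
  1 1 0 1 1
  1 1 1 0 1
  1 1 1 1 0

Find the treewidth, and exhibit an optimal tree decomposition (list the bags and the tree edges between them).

Treewidth 4.
One such decomposition:
Bags: B1 = {0, 1, 2, 3, 4}
Tree: (single bag)

A single bag containing all 5 vertices is trivially a valid decomposition of width 4. For the lower bound, the 5 vertices {0, 1, 2, 3, 4} are pairwise adjacent, and any tree decomposition puts a clique entirely inside one bag — forcing width ≥ 4. Therefore the treewidth is 4.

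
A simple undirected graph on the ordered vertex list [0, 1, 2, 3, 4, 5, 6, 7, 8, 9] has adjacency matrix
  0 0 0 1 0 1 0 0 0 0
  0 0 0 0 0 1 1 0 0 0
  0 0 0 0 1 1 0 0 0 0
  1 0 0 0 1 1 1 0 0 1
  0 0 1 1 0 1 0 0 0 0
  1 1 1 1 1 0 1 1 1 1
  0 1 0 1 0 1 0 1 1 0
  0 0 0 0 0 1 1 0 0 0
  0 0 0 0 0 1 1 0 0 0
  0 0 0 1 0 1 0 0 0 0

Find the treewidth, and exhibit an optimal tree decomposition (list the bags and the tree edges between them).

Each bag holds 3 vertices, so the decomposition has width 2, which upper-bounds the treewidth. On the other hand G contains the 3-clique {1, 5, 6}. A clique must lie in a single bag of any decomposition, so no decomposition can have width below 2. Combining the bounds, tw(G) = 2.

Treewidth 2.
Bags: B1 = {3, 5, 6}  B2 = {5, 6, 8}  B3 = {3, 5, 9}  B4 = {3, 4, 5}  B5 = {1, 5, 6}  B6 = {0, 3, 5}  B7 = {2, 4, 5}  B8 = {5, 6, 7}
Tree: B1–B2, B1–B3, B1–B4, B1–B5, B1–B6, B4–B7, B2–B8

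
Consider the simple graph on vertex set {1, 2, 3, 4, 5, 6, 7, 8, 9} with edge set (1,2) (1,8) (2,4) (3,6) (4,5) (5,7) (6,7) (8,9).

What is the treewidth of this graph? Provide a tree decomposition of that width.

Treewidth 1.
One such decomposition:
Bags: B1 = {3, 6}  B2 = {6, 7}  B3 = {5, 7}  B4 = {4, 5}  B5 = {2, 4}  B6 = {1, 2}  B7 = {1, 8}  B8 = {8, 9}
Tree: B1–B2, B2–B3, B3–B4, B4–B5, B5–B6, B6–B7, B7–B8

Every bag has size at most 2, so the width is 2 − 1 = 1 and tw(G) ≤ 1. G has an edge, so its treewidth is at least 1. Hence tw(G) = 1 exactly.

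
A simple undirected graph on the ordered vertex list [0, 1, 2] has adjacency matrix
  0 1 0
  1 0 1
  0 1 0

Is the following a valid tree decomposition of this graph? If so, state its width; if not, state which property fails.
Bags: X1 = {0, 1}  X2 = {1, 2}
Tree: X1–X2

Yes; width 1.

Every vertex of G appears in some bag (union = {0, 1, 2}); every edge is covered by a bag; and for each vertex v the set of bags containing v is connected in the bag tree. The decomposition is therefore valid. The largest bag has 2 vertices, so the width is 1.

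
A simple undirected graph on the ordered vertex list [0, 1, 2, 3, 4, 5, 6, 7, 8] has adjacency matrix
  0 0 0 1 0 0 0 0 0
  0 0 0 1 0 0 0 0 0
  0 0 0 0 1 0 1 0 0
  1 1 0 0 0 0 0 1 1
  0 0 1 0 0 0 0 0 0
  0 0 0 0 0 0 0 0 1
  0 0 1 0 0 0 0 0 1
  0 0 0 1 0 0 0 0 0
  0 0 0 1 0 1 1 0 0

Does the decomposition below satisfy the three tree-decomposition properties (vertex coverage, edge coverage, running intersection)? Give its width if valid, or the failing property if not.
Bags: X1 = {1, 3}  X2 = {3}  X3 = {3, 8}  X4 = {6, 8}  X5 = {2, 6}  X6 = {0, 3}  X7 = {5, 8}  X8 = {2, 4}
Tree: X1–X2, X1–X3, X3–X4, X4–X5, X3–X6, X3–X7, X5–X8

A tree decomposition must satisfy three properties: every vertex lies in some bag; for every edge, both endpoints lie together in some bag; and for every vertex, the bags containing it form a connected subtree. Here vertex 7 appears in no bag, so the decomposition is invalid.

No — vertex 7 appears in no bag.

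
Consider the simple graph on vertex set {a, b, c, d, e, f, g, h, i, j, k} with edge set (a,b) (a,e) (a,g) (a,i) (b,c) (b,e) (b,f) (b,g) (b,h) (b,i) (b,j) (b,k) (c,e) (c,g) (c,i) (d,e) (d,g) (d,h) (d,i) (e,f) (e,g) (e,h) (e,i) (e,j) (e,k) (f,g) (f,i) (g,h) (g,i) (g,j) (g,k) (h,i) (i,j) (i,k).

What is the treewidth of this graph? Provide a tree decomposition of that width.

Every bag has size at most 5, so the width is 5 − 1 = 4 and tw(G) ≤ 4. Conversely, {d, e, g, h, i} is a clique of size 5, and the vertices of any clique must share a bag in every tree decomposition; so some bag has ≥ 5 vertices and tw(G) ≥ 4. Hence tw(G) = 4 exactly.

Treewidth 4.
One optimal decomposition is:
Bags: B1 = {d, e, g, h, i}  B2 = {b, e, g, h, i}  B3 = {b, e, g, i, j}  B4 = {b, e, g, i, k}  B5 = {b, c, e, g, i}  B6 = {a, b, e, g, i}  B7 = {b, e, f, g, i}
Tree: B1–B2, B2–B3, B2–B4, B3–B5, B4–B6, B3–B7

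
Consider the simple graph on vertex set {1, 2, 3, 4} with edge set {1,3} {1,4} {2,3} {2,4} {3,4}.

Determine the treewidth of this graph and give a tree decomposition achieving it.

The largest bag has 3 vertices, giving width 2; this decomposition certifies tw(G) ≤ 2. On the other hand G contains the 3-clique {1, 3, 4}. A clique must lie in a single bag of any decomposition, so no decomposition can have width below 2. Combining the bounds, tw(G) = 2.

Treewidth 2.
Bags: B1 = {2, 3, 4}  B2 = {1, 3, 4}
Tree: B1–B2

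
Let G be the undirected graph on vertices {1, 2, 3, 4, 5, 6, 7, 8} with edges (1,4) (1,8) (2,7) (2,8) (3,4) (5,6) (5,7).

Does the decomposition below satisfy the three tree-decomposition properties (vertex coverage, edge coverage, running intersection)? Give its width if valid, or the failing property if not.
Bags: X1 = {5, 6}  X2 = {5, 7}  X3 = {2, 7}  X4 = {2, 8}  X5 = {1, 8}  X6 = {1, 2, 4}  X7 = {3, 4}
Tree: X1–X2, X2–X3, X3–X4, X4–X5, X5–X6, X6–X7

A tree decomposition must satisfy three properties: every vertex lies in some bag; for every edge, both endpoints lie together in some bag; and for every vertex, the bags containing it form a connected subtree. Here bags containing vertex 2 are not connected in the tree, so the decomposition is invalid.

No — bags containing vertex 2 are not connected in the tree.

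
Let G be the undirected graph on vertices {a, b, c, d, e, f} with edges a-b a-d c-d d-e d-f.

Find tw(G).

A width-1 tree decomposition is:
Bags: B1 = {a, d}  B2 = {c, d}  B3 = {a, b}  B4 = {d, e}  B5 = {d, f}
Tree: B1–B2, B1–B3, B2–B4, B2–B5
The largest bag has 2 vertices, giving width 1; this decomposition certifies tw(G) ≤ 1. Any graph with an edge has treewidth ≥ 1, and G has the edge a–d. Therefore the treewidth is 1.

1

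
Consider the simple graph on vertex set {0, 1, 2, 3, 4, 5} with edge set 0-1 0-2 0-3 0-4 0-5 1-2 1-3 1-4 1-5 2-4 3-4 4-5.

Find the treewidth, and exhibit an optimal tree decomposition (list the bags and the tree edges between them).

Treewidth 3.
One such decomposition:
Bags: B1 = {0, 1, 3, 4}  B2 = {0, 1, 4, 5}  B3 = {0, 1, 2, 4}
Tree: B1–B2, B2–B3

Each bag holds 4 vertices, so the decomposition has width 3, which upper-bounds the treewidth. Conversely, {0, 1, 2, 4} is a clique of size 4, and the vertices of any clique must share a bag in every tree decomposition; so some bag has ≥ 4 vertices and tw(G) ≥ 3. Combining the bounds, tw(G) = 3.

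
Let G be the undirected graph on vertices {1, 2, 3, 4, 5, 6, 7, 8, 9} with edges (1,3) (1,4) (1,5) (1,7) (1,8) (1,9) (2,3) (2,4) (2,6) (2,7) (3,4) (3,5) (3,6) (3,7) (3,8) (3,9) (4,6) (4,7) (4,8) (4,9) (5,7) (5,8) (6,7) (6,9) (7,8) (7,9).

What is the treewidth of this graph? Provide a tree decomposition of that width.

Treewidth 4.
One such decomposition:
Bags: B1 = {1, 3, 4, 7, 9}  B2 = {1, 3, 4, 7, 8}  B3 = {3, 4, 6, 7, 9}  B4 = {2, 3, 4, 6, 7}  B5 = {1, 3, 5, 7, 8}
Tree: B1–B2, B1–B3, B3–B4, B2–B5

The largest bag has 5 vertices, giving width 4; this decomposition certifies tw(G) ≤ 4. For the lower bound, the 5 vertices {1, 3, 4, 7, 8} are pairwise adjacent, and any tree decomposition puts a clique entirely inside one bag — forcing width ≥ 4. Hence tw(G) = 4 exactly.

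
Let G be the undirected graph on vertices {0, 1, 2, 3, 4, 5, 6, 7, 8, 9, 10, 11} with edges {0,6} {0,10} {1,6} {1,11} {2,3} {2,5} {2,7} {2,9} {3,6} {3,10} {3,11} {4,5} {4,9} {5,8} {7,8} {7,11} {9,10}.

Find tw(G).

A width-3 tree decomposition is:
Bags: B1 = {0, 1, 6, 10}  B2 = {1, 3, 6, 10}  B3 = {1, 3, 10, 11}  B4 = {3, 9, 10, 11}  B5 = {2, 3, 9, 11}  B6 = {2, 7, 9, 11}  B7 = {2, 4, 7, 9}  B8 = {2, 4, 5, 7}  B9 = {4, 5, 7, 8}
Tree: B1–B2, B2–B3, B3–B4, B4–B5, B5–B6, B6–B7, B7–B8, B8–B9
Every bag has size at most 4, so the width is 4 − 1 = 3 and tw(G) ≤ 3. For the lower bound: the 4 vertex sets {0,1,6}, {10}, {3}, {2,7,9,11} are disjoint, each induces a connected subgraph, and every pair is joined by at least one edge of G. Contracting each set to a single vertex therefore yields K_{4} as a minor, and since treewidth is minor-monotone, tw(G) ≥ tw(K_{4}) = 3. Hence tw(G) = 3 exactly.

3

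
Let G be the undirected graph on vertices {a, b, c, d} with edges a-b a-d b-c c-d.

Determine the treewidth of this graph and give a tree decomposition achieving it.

Treewidth 2.
One such decomposition:
Bags: B1 = {a, b, d}  B2 = {b, c, d}
Tree: B1–B2

Every bag has size at most 3, so the width is 3 − 1 = 2 and tw(G) ≤ 2. For the lower bound, G contains the cycle d–a–b–c–d, so G is not a forest; only forests have treewidth ≤ 1, hence tw(G) ≥ 2. Therefore the treewidth is 2.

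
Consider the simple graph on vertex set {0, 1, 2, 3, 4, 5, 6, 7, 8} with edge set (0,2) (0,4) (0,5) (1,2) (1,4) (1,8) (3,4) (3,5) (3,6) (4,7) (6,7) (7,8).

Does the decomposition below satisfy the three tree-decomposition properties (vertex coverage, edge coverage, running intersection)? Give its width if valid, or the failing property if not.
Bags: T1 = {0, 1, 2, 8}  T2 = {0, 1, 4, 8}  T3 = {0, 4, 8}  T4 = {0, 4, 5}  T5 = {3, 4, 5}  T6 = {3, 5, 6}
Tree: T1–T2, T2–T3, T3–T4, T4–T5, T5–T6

A tree decomposition must satisfy three properties: every vertex lies in some bag; for every edge, both endpoints lie together in some bag; and for every vertex, the bags containing it form a connected subtree. Here vertex 7 appears in no bag, so the decomposition is invalid.

No — vertex 7 appears in no bag.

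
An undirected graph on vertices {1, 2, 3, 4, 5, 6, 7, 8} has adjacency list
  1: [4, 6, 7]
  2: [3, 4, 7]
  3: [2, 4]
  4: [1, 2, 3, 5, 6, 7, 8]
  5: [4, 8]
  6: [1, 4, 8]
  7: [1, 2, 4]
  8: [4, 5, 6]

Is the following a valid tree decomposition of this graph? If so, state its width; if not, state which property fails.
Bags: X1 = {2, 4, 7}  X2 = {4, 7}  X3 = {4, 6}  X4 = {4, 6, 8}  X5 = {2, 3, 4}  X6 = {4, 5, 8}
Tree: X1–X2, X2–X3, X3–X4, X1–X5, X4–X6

No — vertex 1 appears in no bag.

A tree decomposition must satisfy three properties: every vertex lies in some bag; for every edge, both endpoints lie together in some bag; and for every vertex, the bags containing it form a connected subtree. Here vertex 1 appears in no bag, so the decomposition is invalid.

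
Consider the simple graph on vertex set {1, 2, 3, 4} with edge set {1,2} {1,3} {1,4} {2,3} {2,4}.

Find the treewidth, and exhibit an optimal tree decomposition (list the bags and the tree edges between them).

Treewidth 2.
Bags: B1 = {1, 2, 3}  B2 = {1, 2, 4}
Tree: B1–B2

The largest bag has 3 vertices, giving width 2; this decomposition certifies tw(G) ≤ 2. For the lower bound, the 3 vertices {1, 2, 3} are pairwise adjacent, and any tree decomposition puts a clique entirely inside one bag — forcing width ≥ 2. Therefore the treewidth is 2.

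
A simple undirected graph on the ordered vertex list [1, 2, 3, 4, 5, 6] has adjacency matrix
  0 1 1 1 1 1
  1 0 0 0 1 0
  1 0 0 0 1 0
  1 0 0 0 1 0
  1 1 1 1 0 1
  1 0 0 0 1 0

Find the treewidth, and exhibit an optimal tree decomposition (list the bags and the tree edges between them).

Every bag has size at most 3, so the width is 3 − 1 = 2 and tw(G) ≤ 2. For the lower bound, the 3 vertices {1, 2, 5} are pairwise adjacent, and any tree decomposition puts a clique entirely inside one bag — forcing width ≥ 2. Combining the bounds, tw(G) = 2.

Treewidth 2.
One optimal decomposition is:
Bags: B1 = {1, 4, 5}  B2 = {1, 3, 5}  B3 = {1, 5, 6}  B4 = {1, 2, 5}
Tree: B1–B2, B2–B3, B1–B4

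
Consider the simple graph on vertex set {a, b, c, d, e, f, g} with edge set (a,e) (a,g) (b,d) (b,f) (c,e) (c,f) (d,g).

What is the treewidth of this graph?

A width-2 tree decomposition is:
Bags: B1 = {b, d, g}  B2 = {a, b, g}  B3 = {a, b, e}  B4 = {b, c, e}  B5 = {b, c, f}
Tree: B1–B2, B2–B3, B3–B4, B4–B5
Each bag holds 3 vertices, so the decomposition has width 2, which upper-bounds the treewidth. For the lower bound, G contains the cycle b–d–g–a–e–c–f–b, so G is not a forest; only forests have treewidth ≤ 1, hence tw(G) ≥ 2. Combining the bounds, tw(G) = 2.

2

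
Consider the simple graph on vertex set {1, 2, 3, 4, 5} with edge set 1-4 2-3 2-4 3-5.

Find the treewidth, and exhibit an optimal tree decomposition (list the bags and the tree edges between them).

Every bag has size at most 2, so the width is 2 − 1 = 1 and tw(G) ≤ 1. G has an edge, so its treewidth is at least 1. The upper and lower bounds meet at 1, so that is the treewidth.

Treewidth 1.
One optimal decomposition is:
Bags: B1 = {2, 3}  B2 = {3, 5}  B3 = {2, 4}  B4 = {1, 4}
Tree: B1–B2, B1–B3, B3–B4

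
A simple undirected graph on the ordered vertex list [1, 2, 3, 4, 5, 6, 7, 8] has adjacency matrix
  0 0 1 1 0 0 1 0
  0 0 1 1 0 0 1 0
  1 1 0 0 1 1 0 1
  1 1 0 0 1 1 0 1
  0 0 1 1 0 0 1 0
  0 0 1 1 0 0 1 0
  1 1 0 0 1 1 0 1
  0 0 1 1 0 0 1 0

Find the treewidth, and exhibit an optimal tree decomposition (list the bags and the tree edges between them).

Every bag has size at most 4, so the width is 4 − 1 = 3 and tw(G) ≤ 3. For the lower bound: the 4 vertex sets {5,7}, {4,8}, {3}, {6} are disjoint, each induces a connected subgraph, and every pair is joined by at least one edge of G. Contracting each set to a single vertex therefore yields K_{4} as a minor, and since treewidth is minor-monotone, tw(G) ≥ tw(K_{4}) = 3. The upper and lower bounds meet at 3, so that is the treewidth.

Treewidth 3.
Bags: B1 = {3, 4, 5, 7}  B2 = {3, 4, 7, 8}  B3 = {3, 4, 6, 7}  B4 = {2, 3, 4, 7}  B5 = {1, 3, 4, 7}
Tree: B1–B2, B2–B3, B3–B4, B4–B5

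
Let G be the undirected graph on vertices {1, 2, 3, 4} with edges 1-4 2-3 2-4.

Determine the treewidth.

1

A width-1 tree decomposition is:
Bags: B1 = {2, 4}  B2 = {1, 4}  B3 = {2, 3}
Tree: B1–B2, B1–B3
The largest bag has 2 vertices, giving width 1; this decomposition certifies tw(G) ≤ 1. G has an edge, so its treewidth is at least 1. Therefore the treewidth is 1.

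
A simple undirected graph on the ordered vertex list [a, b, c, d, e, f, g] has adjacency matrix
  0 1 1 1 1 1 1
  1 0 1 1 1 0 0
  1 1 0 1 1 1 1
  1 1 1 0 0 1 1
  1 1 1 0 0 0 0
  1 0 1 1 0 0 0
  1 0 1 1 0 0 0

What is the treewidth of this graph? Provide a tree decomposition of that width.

Treewidth 3.
One optimal decomposition is:
Bags: B1 = {a, c, d, g}  B2 = {a, b, c, d}  B3 = {a, c, d, f}  B4 = {a, b, c, e}
Tree: B1–B2, B1–B3, B2–B4

Each bag holds 4 vertices, so the decomposition has width 3, which upper-bounds the treewidth. On the other hand G contains the 4-clique {a, c, d, g}. A clique must lie in a single bag of any decomposition, so no decomposition can have width below 3. Combining the bounds, tw(G) = 3.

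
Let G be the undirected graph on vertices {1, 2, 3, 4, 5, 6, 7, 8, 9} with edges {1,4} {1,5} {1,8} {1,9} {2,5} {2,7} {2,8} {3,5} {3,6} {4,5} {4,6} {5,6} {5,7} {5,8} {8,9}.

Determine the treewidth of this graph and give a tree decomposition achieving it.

Each bag holds 3 vertices, so the decomposition has width 2, which upper-bounds the treewidth. Conversely, {1, 8, 9} is a clique of size 3, and the vertices of any clique must share a bag in every tree decomposition; so some bag has ≥ 3 vertices and tw(G) ≥ 2. Therefore the treewidth is 2.

Treewidth 2.
One optimal decomposition is:
Bags: B1 = {1, 8, 9}  B2 = {1, 5, 8}  B3 = {2, 5, 8}  B4 = {1, 4, 5}  B5 = {4, 5, 6}  B6 = {3, 5, 6}  B7 = {2, 5, 7}
Tree: B1–B2, B2–B3, B2–B4, B4–B5, B5–B6, B3–B7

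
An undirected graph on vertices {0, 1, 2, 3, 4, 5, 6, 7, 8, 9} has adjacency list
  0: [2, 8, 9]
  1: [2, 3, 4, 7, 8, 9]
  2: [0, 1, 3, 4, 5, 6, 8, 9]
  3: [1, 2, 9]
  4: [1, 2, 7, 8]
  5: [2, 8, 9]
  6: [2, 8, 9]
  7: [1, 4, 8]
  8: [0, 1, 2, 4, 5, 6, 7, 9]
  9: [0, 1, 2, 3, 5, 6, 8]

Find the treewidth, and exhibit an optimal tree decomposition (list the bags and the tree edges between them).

Every bag has size at most 4, so the width is 4 − 1 = 3 and tw(G) ≤ 3. Conversely, {0, 2, 8, 9} is a clique of size 4, and the vertices of any clique must share a bag in every tree decomposition; so some bag has ≥ 4 vertices and tw(G) ≥ 3. Therefore the treewidth is 3.

Treewidth 3.
Bags: B1 = {1, 2, 3, 9}  B2 = {1, 2, 8, 9}  B3 = {1, 2, 4, 8}  B4 = {1, 4, 7, 8}  B5 = {2, 6, 8, 9}  B6 = {2, 5, 8, 9}  B7 = {0, 2, 8, 9}
Tree: B1–B2, B2–B3, B3–B4, B2–B5, B5–B6, B5–B7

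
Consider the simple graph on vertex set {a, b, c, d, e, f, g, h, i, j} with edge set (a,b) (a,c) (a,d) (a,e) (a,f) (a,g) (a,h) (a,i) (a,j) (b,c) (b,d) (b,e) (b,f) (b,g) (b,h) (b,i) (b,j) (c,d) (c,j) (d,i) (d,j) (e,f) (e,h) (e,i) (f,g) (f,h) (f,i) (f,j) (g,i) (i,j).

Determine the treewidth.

4

A width-4 tree decomposition is:
Bags: B1 = {a, b, f, g, i}  B2 = {a, b, f, i, j}  B3 = {a, b, e, f, i}  B4 = {a, b, d, i, j}  B5 = {a, b, c, d, j}  B6 = {a, b, e, f, h}
Tree: B1–B2, B1–B3, B2–B4, B4–B5, B3–B6
The largest bag has 5 vertices, giving width 4; this decomposition certifies tw(G) ≤ 4. For the lower bound, the 5 vertices {a, b, c, d, j} are pairwise adjacent, and any tree decomposition puts a clique entirely inside one bag — forcing width ≥ 4. Hence tw(G) = 4 exactly.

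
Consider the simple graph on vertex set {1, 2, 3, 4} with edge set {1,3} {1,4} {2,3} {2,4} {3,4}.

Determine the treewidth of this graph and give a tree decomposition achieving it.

The largest bag has 3 vertices, giving width 2; this decomposition certifies tw(G) ≤ 2. Conversely, {1, 3, 4} is a clique of size 3, and the vertices of any clique must share a bag in every tree decomposition; so some bag has ≥ 3 vertices and tw(G) ≥ 2. Hence tw(G) = 2 exactly.

Treewidth 2.
One such decomposition:
Bags: B1 = {1, 3, 4}  B2 = {2, 3, 4}
Tree: B1–B2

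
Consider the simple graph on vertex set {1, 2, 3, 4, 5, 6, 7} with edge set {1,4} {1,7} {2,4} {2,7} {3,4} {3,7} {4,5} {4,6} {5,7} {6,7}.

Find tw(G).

A width-2 tree decomposition is:
Bags: B1 = {4, 5, 7}  B2 = {3, 4, 7}  B3 = {2, 4, 7}  B4 = {4, 6, 7}  B5 = {1, 4, 7}
Tree: B1–B2, B2–B3, B3–B4, B4–B5
Each bag holds 3 vertices, so the decomposition has width 2, which upper-bounds the treewidth. Since 7–5–4–3–7 is a cycle in G, G is not acyclic. Forests are exactly the graphs of treewidth ≤ 1, so tw(G) ≥ 2. The upper and lower bounds meet at 2, so that is the treewidth.

2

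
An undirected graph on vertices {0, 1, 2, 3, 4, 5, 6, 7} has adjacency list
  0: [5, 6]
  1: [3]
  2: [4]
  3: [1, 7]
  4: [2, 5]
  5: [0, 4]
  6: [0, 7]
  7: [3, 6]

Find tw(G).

A width-1 tree decomposition is:
Bags: B1 = {1, 3}  B2 = {3, 7}  B3 = {6, 7}  B4 = {0, 6}  B5 = {0, 5}  B6 = {4, 5}  B7 = {2, 4}
Tree: B1–B2, B2–B3, B3–B4, B4–B5, B5–B6, B6–B7
Every bag has size at most 2, so the width is 2 − 1 = 1 and tw(G) ≤ 1. G has an edge, so its treewidth is at least 1. Therefore the treewidth is 1.

1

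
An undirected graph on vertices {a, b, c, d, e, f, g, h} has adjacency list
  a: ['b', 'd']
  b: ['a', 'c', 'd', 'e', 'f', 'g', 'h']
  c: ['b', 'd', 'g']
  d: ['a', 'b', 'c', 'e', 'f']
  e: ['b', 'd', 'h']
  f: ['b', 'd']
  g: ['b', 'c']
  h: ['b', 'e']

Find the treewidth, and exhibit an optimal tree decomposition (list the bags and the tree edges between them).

Treewidth 2.
Bags: B1 = {b, d, e}  B2 = {b, c, d}  B3 = {b, c, g}  B4 = {b, d, f}  B5 = {b, e, h}  B6 = {a, b, d}
Tree: B1–B2, B2–B3, B1–B4, B1–B5, B1–B6

The largest bag has 3 vertices, giving width 2; this decomposition certifies tw(G) ≤ 2. On the other hand G contains the 3-clique {b, d, e}. A clique must lie in a single bag of any decomposition, so no decomposition can have width below 2. Therefore the treewidth is 2.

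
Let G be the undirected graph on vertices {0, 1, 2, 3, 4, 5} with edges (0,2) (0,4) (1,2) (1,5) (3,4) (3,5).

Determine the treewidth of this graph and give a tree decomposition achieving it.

Treewidth 2.
One optimal decomposition is:
Bags: B1 = {0, 1, 2}  B2 = {0, 1, 5}  B3 = {0, 3, 5}  B4 = {0, 3, 4}
Tree: B1–B2, B2–B3, B3–B4

Each bag holds 3 vertices, so the decomposition has width 2, which upper-bounds the treewidth. Since 0–2–1–5–3–4–0 is a cycle in G, G is not acyclic. Forests are exactly the graphs of treewidth ≤ 1, so tw(G) ≥ 2. Therefore the treewidth is 2.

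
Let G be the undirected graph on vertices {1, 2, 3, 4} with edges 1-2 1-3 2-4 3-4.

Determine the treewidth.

A width-2 tree decomposition is:
Bags: B1 = {1, 2, 3}  B2 = {2, 3, 4}
Tree: B1–B2
The largest bag has 3 vertices, giving width 2; this decomposition certifies tw(G) ≤ 2. For the lower bound, G contains the cycle 2–1–3–4–2, so G is not a forest; only forests have treewidth ≤ 1, hence tw(G) ≥ 2. Combining the bounds, tw(G) = 2.

2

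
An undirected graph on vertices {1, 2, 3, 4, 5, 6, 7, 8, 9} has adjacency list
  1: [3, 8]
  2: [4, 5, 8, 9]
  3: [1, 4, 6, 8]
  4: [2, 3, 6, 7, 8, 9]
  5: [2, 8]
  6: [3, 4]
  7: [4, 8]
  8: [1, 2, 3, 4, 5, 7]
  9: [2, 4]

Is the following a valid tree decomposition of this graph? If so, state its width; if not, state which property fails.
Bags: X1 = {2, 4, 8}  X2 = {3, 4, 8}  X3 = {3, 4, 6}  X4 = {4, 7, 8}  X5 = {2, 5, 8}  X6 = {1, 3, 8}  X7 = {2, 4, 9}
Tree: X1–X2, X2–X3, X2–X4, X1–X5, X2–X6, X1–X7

Yes; width 2.

Vertex coverage: the bags together contain {1, 2, 3, 4, 5, 6, 7, 8, 9}, the full vertex set. Edge coverage: each edge of G has both endpoints in at least one bag. Running intersection: for every vertex, the bags containing it form a connected subtree. All three properties hold, so this is a valid tree decomposition of width max|bag| − 1 = 2, and hence tw(G) ≤ 2.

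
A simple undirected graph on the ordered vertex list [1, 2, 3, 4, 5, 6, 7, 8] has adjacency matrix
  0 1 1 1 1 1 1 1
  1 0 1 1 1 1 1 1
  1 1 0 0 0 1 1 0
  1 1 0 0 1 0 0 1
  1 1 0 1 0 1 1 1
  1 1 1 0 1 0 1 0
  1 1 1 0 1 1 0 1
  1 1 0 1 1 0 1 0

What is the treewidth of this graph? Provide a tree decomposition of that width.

Treewidth 4.
Bags: B1 = {1, 2, 5, 6, 7}  B2 = {1, 2, 5, 7, 8}  B3 = {1, 2, 4, 5, 8}  B4 = {1, 2, 3, 6, 7}
Tree: B1–B2, B2–B3, B1–B4

The largest bag has 5 vertices, giving width 4; this decomposition certifies tw(G) ≤ 4. Conversely, {1, 2, 3, 6, 7} is a clique of size 5, and the vertices of any clique must share a bag in every tree decomposition; so some bag has ≥ 5 vertices and tw(G) ≥ 4. Therefore the treewidth is 4.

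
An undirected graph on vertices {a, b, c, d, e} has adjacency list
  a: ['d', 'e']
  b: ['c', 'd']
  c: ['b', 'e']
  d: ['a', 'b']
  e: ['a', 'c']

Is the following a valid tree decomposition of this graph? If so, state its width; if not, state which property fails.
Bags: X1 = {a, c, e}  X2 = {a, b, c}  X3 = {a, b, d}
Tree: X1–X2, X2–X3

Yes; width 2.

Checking the three conditions: (i) the bags cover all of {a, b, c, d, e}; (ii) for each edge, some bag contains both endpoints; (iii) the bags containing any fixed vertex form a subtree. All hold, so the decomposition is valid with width 3 − 1 = 2.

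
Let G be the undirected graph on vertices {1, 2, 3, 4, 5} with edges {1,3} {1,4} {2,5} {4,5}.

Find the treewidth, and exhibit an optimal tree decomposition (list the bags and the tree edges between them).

Treewidth 1.
One optimal decomposition is:
Bags: B1 = {1, 3}  B2 = {1, 4}  B3 = {4, 5}  B4 = {2, 5}
Tree: B1–B2, B2–B3, B3–B4

Each bag holds 2 vertices, so the decomposition has width 1, which upper-bounds the treewidth. Since G has at least one edge (e.g. 3–1), it is not an edgeless graph, so tw(G) ≥ 1. Combining the bounds, tw(G) = 1.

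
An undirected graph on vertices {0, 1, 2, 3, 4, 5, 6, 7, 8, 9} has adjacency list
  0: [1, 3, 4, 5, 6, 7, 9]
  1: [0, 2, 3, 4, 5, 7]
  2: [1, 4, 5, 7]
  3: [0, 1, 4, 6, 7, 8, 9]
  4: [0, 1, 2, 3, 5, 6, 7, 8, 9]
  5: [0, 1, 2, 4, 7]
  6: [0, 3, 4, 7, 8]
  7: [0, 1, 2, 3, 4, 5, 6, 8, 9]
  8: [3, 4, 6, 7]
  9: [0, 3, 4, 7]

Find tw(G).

A width-4 tree decomposition is:
Bags: B1 = {0, 3, 4, 6, 7}  B2 = {3, 4, 6, 7, 8}  B3 = {0, 1, 3, 4, 7}  B4 = {0, 3, 4, 7, 9}  B5 = {0, 1, 4, 5, 7}  B6 = {1, 2, 4, 5, 7}
Tree: B1–B2, B1–B3, B3–B4, B3–B5, B5–B6
Each bag holds 5 vertices, so the decomposition has width 4, which upper-bounds the treewidth. For the lower bound, the 5 vertices {0, 1, 3, 4, 7} are pairwise adjacent, and any tree decomposition puts a clique entirely inside one bag — forcing width ≥ 4. The upper and lower bounds meet at 4, so that is the treewidth.

4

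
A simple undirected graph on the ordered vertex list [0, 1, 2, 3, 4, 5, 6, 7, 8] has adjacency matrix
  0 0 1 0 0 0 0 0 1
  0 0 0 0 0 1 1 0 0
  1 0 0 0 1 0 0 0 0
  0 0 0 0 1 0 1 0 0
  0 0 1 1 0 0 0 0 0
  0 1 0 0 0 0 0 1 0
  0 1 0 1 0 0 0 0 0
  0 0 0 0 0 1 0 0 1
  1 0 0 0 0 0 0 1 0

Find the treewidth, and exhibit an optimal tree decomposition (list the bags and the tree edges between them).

Each bag holds 3 vertices, so the decomposition has width 2, which upper-bounds the treewidth. The edges 5–7–8–0–2–4–3–6–1–5 form a cycle, so G is not a tree and its treewidth is at least 2. Combining the bounds, tw(G) = 2.

Treewidth 2.
One such decomposition:
Bags: B1 = {5, 7, 8}  B2 = {0, 5, 8}  B3 = {0, 2, 5}  B4 = {2, 4, 5}  B5 = {3, 4, 5}  B6 = {3, 5, 6}  B7 = {1, 5, 6}
Tree: B1–B2, B2–B3, B3–B4, B4–B5, B5–B6, B6–B7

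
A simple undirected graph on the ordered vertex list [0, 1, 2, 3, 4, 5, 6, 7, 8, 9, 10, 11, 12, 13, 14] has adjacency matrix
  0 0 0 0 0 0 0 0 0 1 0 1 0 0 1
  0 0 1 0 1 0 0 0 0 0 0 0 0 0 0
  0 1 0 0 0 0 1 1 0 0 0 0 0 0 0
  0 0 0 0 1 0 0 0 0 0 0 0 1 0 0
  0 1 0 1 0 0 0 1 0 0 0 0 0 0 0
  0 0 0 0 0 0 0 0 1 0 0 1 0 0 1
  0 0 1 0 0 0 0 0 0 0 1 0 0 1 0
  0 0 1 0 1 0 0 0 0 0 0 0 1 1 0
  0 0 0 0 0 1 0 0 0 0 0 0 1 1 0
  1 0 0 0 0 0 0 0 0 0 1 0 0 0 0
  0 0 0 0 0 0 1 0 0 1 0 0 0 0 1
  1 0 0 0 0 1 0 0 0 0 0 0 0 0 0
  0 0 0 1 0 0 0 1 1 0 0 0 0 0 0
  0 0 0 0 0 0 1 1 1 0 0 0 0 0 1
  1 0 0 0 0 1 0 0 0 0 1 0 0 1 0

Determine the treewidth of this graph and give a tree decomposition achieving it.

Each bag holds 4 vertices, so the decomposition has width 3, which upper-bounds the treewidth. For the lower bound: the 4 vertex sets {0,9,11}, {10}, {14}, {5,6,8,13} are disjoint, each induces a connected subgraph, and every pair is joined by at least one edge of G. Contracting each set to a single vertex therefore yields K_{4} as a minor, and since treewidth is minor-monotone, tw(G) ≥ tw(K_{4}) = 3. Hence tw(G) = 3 exactly.

Treewidth 3.
One such decomposition:
Bags: B1 = {0, 9, 10, 11}  B2 = {0, 10, 11, 14}  B3 = {5, 10, 11, 14}  B4 = {5, 6, 10, 14}  B5 = {5, 6, 13, 14}  B6 = {5, 6, 8, 13}  B7 = {2, 6, 8, 13}  B8 = {2, 7, 8, 13}  B9 = {2, 7, 8, 12}  B10 = {1, 2, 7, 12}  B11 = {1, 4, 7, 12}  B12 = {1, 3, 4, 12}
Tree: B1–B2, B2–B3, B3–B4, B4–B5, B5–B6, B6–B7, B7–B8, B8–B9, B9–B10, B10–B11, B11–B12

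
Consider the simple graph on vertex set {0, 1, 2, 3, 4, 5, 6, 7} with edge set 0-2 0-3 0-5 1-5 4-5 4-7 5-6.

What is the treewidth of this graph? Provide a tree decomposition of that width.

The largest bag has 2 vertices, giving width 1; this decomposition certifies tw(G) ≤ 1. Any graph with an edge has treewidth ≥ 1, and G has the edge 4–5. Hence tw(G) = 1 exactly.

Treewidth 1.
Bags: B1 = {4, 5}  B2 = {0, 5}  B3 = {5, 6}  B4 = {0, 2}  B5 = {0, 3}  B6 = {1, 5}  B7 = {4, 7}
Tree: B1–B2, B1–B3, B2–B4, B4–B5, B1–B6, B1–B7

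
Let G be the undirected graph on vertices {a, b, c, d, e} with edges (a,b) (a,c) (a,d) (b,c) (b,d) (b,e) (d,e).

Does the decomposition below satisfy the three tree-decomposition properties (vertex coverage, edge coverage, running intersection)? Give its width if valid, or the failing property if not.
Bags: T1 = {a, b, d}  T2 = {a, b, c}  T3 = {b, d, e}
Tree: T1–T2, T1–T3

Yes; width 2.

Every vertex of G appears in some bag (union = {a, b, c, d, e}); every edge is covered by a bag; and for each vertex v the set of bags containing v is connected in the bag tree. The decomposition is therefore valid. The largest bag has 3 vertices, so the width is 2.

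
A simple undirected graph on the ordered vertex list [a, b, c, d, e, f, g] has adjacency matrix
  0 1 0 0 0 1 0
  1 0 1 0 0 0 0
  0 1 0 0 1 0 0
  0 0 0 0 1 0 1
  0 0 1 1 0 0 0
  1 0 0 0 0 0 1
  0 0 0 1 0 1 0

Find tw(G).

A width-2 tree decomposition is:
Bags: B1 = {c, d, e}  B2 = {b, c, d}  B3 = {a, b, d}  B4 = {a, d, f}  B5 = {d, f, g}
Tree: B1–B2, B2–B3, B3–B4, B4–B5
Every bag has size at most 3, so the width is 3 − 1 = 2 and tw(G) ≤ 2. Since d–e–c–b–a–f–g–d is a cycle in G, G is not acyclic. Forests are exactly the graphs of treewidth ≤ 1, so tw(G) ≥ 2. Hence tw(G) = 2 exactly.

2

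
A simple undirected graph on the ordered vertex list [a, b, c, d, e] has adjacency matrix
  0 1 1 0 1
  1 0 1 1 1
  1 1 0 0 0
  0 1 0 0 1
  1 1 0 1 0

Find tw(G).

A width-2 tree decomposition is:
Bags: B1 = {a, b, c}  B2 = {a, b, e}  B3 = {b, d, e}
Tree: B1–B2, B2–B3
Each bag holds 3 vertices, so the decomposition has width 2, which upper-bounds the treewidth. For the lower bound, the 3 vertices {b, d, e} are pairwise adjacent, and any tree decomposition puts a clique entirely inside one bag — forcing width ≥ 2. The upper and lower bounds meet at 2, so that is the treewidth.

2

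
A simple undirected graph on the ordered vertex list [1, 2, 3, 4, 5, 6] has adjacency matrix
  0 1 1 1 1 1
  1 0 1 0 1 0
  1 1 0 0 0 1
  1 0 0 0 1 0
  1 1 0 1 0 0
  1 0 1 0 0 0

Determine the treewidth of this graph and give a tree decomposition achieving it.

Treewidth 2.
One such decomposition:
Bags: B1 = {1, 2, 5}  B2 = {1, 2, 3}  B3 = {1, 4, 5}  B4 = {1, 3, 6}
Tree: B1–B2, B1–B3, B2–B4

The largest bag has 3 vertices, giving width 2; this decomposition certifies tw(G) ≤ 2. On the other hand G contains the 3-clique {1, 2, 3}. A clique must lie in a single bag of any decomposition, so no decomposition can have width below 2. Hence tw(G) = 2 exactly.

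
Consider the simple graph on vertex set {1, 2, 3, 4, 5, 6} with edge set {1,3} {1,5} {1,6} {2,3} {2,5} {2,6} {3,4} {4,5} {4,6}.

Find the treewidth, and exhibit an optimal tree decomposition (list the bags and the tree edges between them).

Treewidth 3.
One such decomposition:
Bags: B1 = {3, 4, 5, 6}  B2 = {2, 3, 5, 6}  B3 = {1, 3, 5, 6}
Tree: B1–B2, B2–B3

Every bag has size at most 4, so the width is 4 − 1 = 3 and tw(G) ≤ 3. For the lower bound: the 4 vertex sets {4,6}, {2,3}, {5}, {1} are disjoint, each induces a connected subgraph, and every pair is joined by at least one edge of G. Contracting each set to a single vertex therefore yields K_{4} as a minor, and since treewidth is minor-monotone, tw(G) ≥ tw(K_{4}) = 3. The upper and lower bounds meet at 3, so that is the treewidth.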